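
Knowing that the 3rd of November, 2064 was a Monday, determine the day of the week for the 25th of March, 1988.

Friday

Count forward from the earlier date (March 25, 1988) to the later (November 3, 2064):
From March 25, 1988 to March 25, 2064: 76 years, of which 19 contain a Feb 29 — 57×365 + 19×366 = 27759 days.
(2000 is a leap year (divisible by 400).)
March 2064: 31 − 25 = 6 days remain.
Then April (30), May (31), June (30), July (31), August (31), September (30), October (31): 30 + 31 + 30 + 31 + 31 + 30 + 31 = 214 days.
November 1–3, 2064: 3 days.
Residual: 223 days.
Total: 27982 days.
27982 mod 7 = 3, so 3 days before Monday is Friday.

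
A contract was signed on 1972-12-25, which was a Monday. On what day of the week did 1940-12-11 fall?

Wednesday

Count forward from the earlier date (December 11, 1940) to the later (December 25, 1972):
From December 11, 1940 to December 11, 1972: 32 years, of which 8 contain a Feb 29 — 24×365 + 8×366 = 11688 days.
Within December 1972: 25 − 11 = 14 days.
Total: 11702 days.
11702 mod 7 = 5, so 5 days before Monday is Wednesday.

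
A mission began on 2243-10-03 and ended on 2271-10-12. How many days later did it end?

Day-of-year of October 3, 2243: 276.
Day-of-year of October 12, 2271: 285.
2243 has 365 days, so 365 − 276 = 89 days remain in 2243.
Full years 2244–2270: 20 common + 7 leap = 20×365 + 7×366 = 9862 days.
Total: 89 + 9862 + 285 = 10236 days.

10236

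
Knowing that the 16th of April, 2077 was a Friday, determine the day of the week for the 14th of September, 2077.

April 2077: 30 − 16 = 14 days remain.
Then May (31), June (30), July (31), August (31): 31 + 30 + 31 + 31 = 123 days.
September 1–14, 2077: 14 days.
Total: 14 + 123 + 14 = 151 days.
151 mod 7 = 4, so 4 days after Friday is Tuesday.

Tuesday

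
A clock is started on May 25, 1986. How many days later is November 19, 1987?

543

Day-of-year of May 25, 1986: 145.
Day-of-year of November 19, 1987: 323.
1986 has 365 days, so 365 − 145 = 220 days remain in 1986.
Total: 220 + 323 = 543 days.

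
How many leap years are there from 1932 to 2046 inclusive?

29

Years divisible by 4: 1932, 1936, …, 2044 — 29 in all.
2000 is divisible by 400, so still leap.
No century exceptions apply. Count: 29.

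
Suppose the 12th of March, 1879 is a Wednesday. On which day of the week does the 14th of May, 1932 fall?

From March 12, 1879 to March 12, 1932: 53 years, of which 13 contain a Feb 29 — 40×365 + 13×366 = 19358 days.
(1900 is not a leap year (divisible by 100 but not 400).)
March 1932: 31 − 12 = 19 days remain.
Then April (30): 30 days.
May 1–14, 1932: 14 days.
Residual: 63 days.
Total: 19421 days.
19421 mod 7 = 3, so 3 days after Wednesday is Saturday.

Saturday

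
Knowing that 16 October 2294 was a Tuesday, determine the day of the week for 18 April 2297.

Sunday

October 16, 2294 → October 16, 2295: 365 days.
October 16, 2295 → October 16, 2296: 366 days (2296 is a leap year).
October 2296: 31 − 16 = 15 days remain.
Then November (30), December (31), January (31), February 2297 (28), March (31): 30 + 31 + 31 + 28 + 31 = 151 days.
April 1–18, 2297: 18 days.
Residual: 184 days.
Total: 915 days.
915 mod 7 = 5, so 5 days after Tuesday is Sunday.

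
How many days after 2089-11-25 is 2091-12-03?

738

Day-of-year of November 25, 2089: 329.
Day-of-year of December 3, 2091: 337.
2089 has 365 days, so 365 − 329 = 36 days remain in 2089.
Full years: 2090: 365. Sum = 365.
Total: 36 + 365 + 337 = 738 days.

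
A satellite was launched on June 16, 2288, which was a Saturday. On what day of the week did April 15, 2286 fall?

Count forward from the earlier date (April 15, 2286) to the later (June 16, 2288):
April 15, 2286 → April 15, 2287: 365 days.
April 15, 2287 → April 15, 2288: 366 days (2288 is a leap year).
April 2288: 30 − 15 = 15 days remain.
Then May (31): 31 days.
June 1–16, 2288: 16 days.
Residual: 62 days.
Total: 793 days.
793 mod 7 = 2, so 2 days before Saturday is Thursday.

Thursday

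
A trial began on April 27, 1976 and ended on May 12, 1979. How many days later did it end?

1110

April 27, 1976 → April 27, 1977: 365 days.
April 27, 1977 → April 27, 1978: 365 days.
April 27, 1978 → April 27, 1979: 365 days.
April 1979: 30 − 27 = 3 days remain.
May 1–12, 1979: 12 days.
Residual: 15 days.
Total: 1110 days.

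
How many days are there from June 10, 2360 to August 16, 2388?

Day-of-year of June 10, 2360: 162.
Day-of-year of August 16, 2388: 229.
2360 has 366 days, so 366 − 162 = 204 days remain in 2360.
Full years 2361–2387: 21 common + 6 leap = 21×365 + 6×366 = 9861 days.
Total: 204 + 9861 + 229 = 10294 days.

10294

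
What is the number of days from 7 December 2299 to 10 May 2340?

14764

Day-of-year of December 7, 2299: 341.
Day-of-year of May 10, 2340: 131.
2299 has 365 days, so 365 − 341 = 24 days remain in 2299.
Full years 2300–2339: 31 common + 9 leap = 31×365 + 9×366 = 14609 days.
Total: 24 + 14609 + 131 = 14764 days.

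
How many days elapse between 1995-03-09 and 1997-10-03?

939

March 9, 1995 → March 9, 1996: 366 days (1996 is a leap year).
March 9, 1996 → March 9, 1997: 365 days.
March 1997: 31 − 9 = 22 days remain.
Then April (30), May (31), June (30), July (31), August (31), September (30): 30 + 31 + 30 + 31 + 31 + 30 = 183 days.
October 1–3, 1997: 3 days.
Residual: 208 days.
Total: 939 days.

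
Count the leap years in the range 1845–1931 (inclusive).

Years divisible by 4: 1848, 1852, …, 1928 — 21 in all.
Of these, 1900 is divisible by 100 but not 400, so not leap.
Leap years: 21 − 1 = 20.

20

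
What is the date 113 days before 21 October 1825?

30 June 1825

Count 113 days before October 21, 1825:
June 1825: 30 − 30 = 0 days remain.
Then July (31), August (31), September (30): 31 + 31 + 30 = 92 days.
October 1–21, 1825: 21 days.
Total: 0 + 92 + 21 = 113 days.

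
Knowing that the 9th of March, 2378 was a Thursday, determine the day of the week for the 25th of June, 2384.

Monday

March 9, 2378 → March 9, 2379: 365 days.
March 9, 2379 → March 9, 2380: 366 days (2380 is a leap year).
March 9, 2380 → March 9, 2381: 365 days.
March 9, 2381 → March 9, 2382: 365 days.
March 9, 2382 → March 9, 2383: 365 days.
March 9, 2383 → March 9, 2384: 366 days (2384 is a leap year).
March 2384: 31 − 9 = 22 days remain.
Then April (30), May (31): 30 + 31 = 61 days.
June 1–25, 2384: 25 days.
Residual: 108 days.
Total: 2300 days.
2300 mod 7 = 4, so 4 days after Thursday is Monday.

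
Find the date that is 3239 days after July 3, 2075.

May 15, 2084

Count 3239 days after July 3, 2075:
Day-of-year of July 3, 2075: 184.
Day-of-year of May 15, 2084: 136.
2075 has 365 days, so 365 − 184 = 181 days remain in 2075.
Full years 2076–2083: 6 common + 2 leap = 6×365 + 2×366 = 2922 days.
Total: 181 + 2922 + 136 = 3239 days.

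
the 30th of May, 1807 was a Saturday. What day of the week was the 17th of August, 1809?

May 30, 1807 → May 30, 1808: 366 days (1808 is a leap year).
May 30, 1808 → May 30, 1809: 365 days.
May 1809: 31 − 30 = 1 day remains.
Then June (30), July (31): 30 + 31 = 61 days.
August 1–17, 1809: 17 days.
Residual: 79 days.
Total: 810 days.
810 mod 7 = 5, so 5 days after Saturday is Thursday.

Thursday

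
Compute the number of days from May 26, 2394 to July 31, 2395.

Day-of-year of May 26, 2394: 146.
Day-of-year of July 31, 2395: 212.
2394 has 365 days, so 365 − 146 = 219 days remain in 2394.
Total: 219 + 212 = 431 days.

431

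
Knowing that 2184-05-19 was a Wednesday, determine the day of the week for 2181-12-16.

Sunday

Count forward from the earlier date (December 16, 2181) to the later (May 19, 2184):
Day-of-year of December 16, 2181: 350.
Day-of-year of May 19, 2184: 140.
2181 has 365 days, so 365 − 350 = 15 days remain in 2181.
Full years: 2182: 365; 2183: 365. Sum = 730.
Total: 15 + 730 + 140 = 885 days.
885 mod 7 = 3, so 3 days before Wednesday is Sunday.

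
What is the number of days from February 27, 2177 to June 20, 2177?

113

February 2177: 28 − 27 = 1 day remains (2177 is not a leap year, so February has 28 days).
Then March (31), April (30), May (31): 31 + 30 + 31 = 92 days.
June 1–20, 2177: 20 days.
Total: 1 + 92 + 20 = 113 days.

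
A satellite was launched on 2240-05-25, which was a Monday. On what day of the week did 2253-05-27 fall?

Day-of-year of May 25, 2240: 146.
Day-of-year of May 27, 2253: 147.
2240 has 366 days, so 366 − 146 = 220 days remain in 2240.
Full years 2241–2252: 9 common + 3 leap = 9×365 + 3×366 = 4383 days.
Total: 220 + 4383 + 147 = 4750 days.
4750 mod 7 = 4, so 4 days after Monday is Friday.

Friday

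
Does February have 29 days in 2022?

No

2022 is not a leap year.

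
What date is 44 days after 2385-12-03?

2386-01-16

Count 44 days after December 3, 2385:
December 2385: 31 − 3 = 28 days remain.
January 1–16, 2386: 16 days.
Residual: 44 days.
Total: 44 days.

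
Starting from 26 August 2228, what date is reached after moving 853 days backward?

26 April 2226

Count 853 days before August 26, 2228:
April 26, 2226 → April 26, 2227: 365 days.
April 26, 2227 → April 26, 2228: 366 days (2228 is a leap year).
April 2228: 30 − 26 = 4 days remain.
Then May (31), June (30), July (31): 31 + 30 + 31 = 92 days.
August 1–26, 2228: 26 days.
Residual: 122 days.
Total: 853 days.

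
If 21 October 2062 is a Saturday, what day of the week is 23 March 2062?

Count forward from the earlier date (March 23, 2062) to the later (October 21, 2062):
March 2062: 31 − 23 = 8 days remain.
Then April (30), May (31), June (30), July (31), August (31), September (30): 30 + 31 + 30 + 31 + 31 + 30 = 183 days.
October 1–21, 2062: 21 days.
Total: 8 + 183 + 21 = 212 days.
212 mod 7 = 2, so 2 days before Saturday is Thursday.

Thursday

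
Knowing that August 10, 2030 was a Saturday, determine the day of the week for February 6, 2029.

Tuesday

Count forward from the earlier date (February 6, 2029) to the later (August 10, 2030):
Day-of-year of February 6, 2029: 37.
Day-of-year of August 10, 2030: 222.
2029 has 365 days, so 365 − 37 = 328 days remain in 2029.
Total: 328 + 222 = 550 days.
550 mod 7 = 4, so 4 days before Saturday is Tuesday.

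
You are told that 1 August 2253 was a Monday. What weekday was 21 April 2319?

Day-of-year of August 1, 2253: 213.
Day-of-year of April 21, 2319: 111.
2253 has 365 days, so 365 − 213 = 152 days remain in 2253.
Full years 2254–2318: 50 common + 15 leap = 50×365 + 15×366 = 23740 days.
Total: 152 + 23740 + 111 = 24003 days.
24003 is a multiple of 7, so 21 April 2319 falls on the same weekday: Monday.

Monday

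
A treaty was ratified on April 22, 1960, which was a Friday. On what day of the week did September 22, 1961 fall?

Friday

April 22, 1960 → April 22, 1961: 365 days.
April 1961: 30 − 22 = 8 days remain.
Then May (31), June (30), July (31), August (31): 31 + 30 + 31 + 31 = 123 days.
September 1–22, 1961: 22 days.
Residual: 153 days.
Total: 518 days.
518 is a multiple of 7, so September 22, 1961 falls on the same weekday: Friday.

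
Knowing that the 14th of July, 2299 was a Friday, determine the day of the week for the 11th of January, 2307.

Day-of-year of July 14, 2299: 195.
Day-of-year of January 11, 2307: 11.
2299 has 365 days, so 365 − 195 = 170 days remain in 2299.
Full years 2300–2306: 6 common + 1 leap = 6×365 + 1×366 = 2556 days.
Total: 170 + 2556 + 11 = 2737 days.
2737 is a multiple of 7, so the 11th of January, 2307 falls on the same weekday: Friday.

Friday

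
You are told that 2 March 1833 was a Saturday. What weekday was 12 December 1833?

Thursday

March 1833: 31 − 2 = 29 days remain.
Then April (30), May (31), June (30), July (31), August (31), September (30), October (31), November (30): 30 + 31 + 30 + 31 + 31 + 30 + 31 + 30 = 244 days.
December 1–12, 1833: 12 days.
Total: 29 + 244 + 12 = 285 days.
285 mod 7 = 5, so 5 days after Saturday is Thursday.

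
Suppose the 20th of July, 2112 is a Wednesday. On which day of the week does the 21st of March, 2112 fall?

Count forward from the earlier date (March 21, 2112) to the later (July 20, 2112):
March 2112: 31 − 21 = 10 days remain.
Then April (30), May (31), June (30): 30 + 31 + 30 = 91 days.
July 1–20, 2112: 20 days.
Total: 10 + 91 + 20 = 121 days.
121 mod 7 = 2, so 2 days before Wednesday is Monday.

Monday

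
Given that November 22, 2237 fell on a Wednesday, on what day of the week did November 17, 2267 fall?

Sunday

From November 22, 2237 to November 22, 2266: 29 years, of which 7 contain a Feb 29 — 22×365 + 7×366 = 10592 days.
November 2266: 30 − 22 = 8 days remain.
Then 11 full months totalling 335 days.
November 1–17, 2267: 17 days.
Residual: 360 days.
Total: 10952 days.
10952 mod 7 = 4, so 4 days after Wednesday is Sunday.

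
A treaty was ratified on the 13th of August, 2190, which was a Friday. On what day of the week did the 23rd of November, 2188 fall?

Sunday

Count forward from the earlier date (November 23, 2188) to the later (August 13, 2190):
November 23, 2188 → November 23, 2189: 365 days.
November 2189: 30 − 23 = 7 days remain.
Then December (31), January (31), February 2190 (28), March (31), April (30), May (31), June (30), July (31): 31 + 31 + 28 + 31 + 30 + 31 + 30 + 31 = 243 days.
August 1–13, 2190: 13 days.
Residual: 263 days.
Total: 628 days.
628 mod 7 = 5, so 5 days before Friday is Sunday.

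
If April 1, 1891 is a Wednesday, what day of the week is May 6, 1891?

April 1891: 30 − 1 = 29 days remain.
May 1–6, 1891: 6 days.
Total: 29 + 6 = 35 days.
35 is a multiple of 7, so May 6, 1891 falls on the same weekday: Wednesday.

Wednesday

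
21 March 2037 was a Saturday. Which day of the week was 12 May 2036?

Monday

Count forward from the earlier date (May 12, 2036) to the later (March 21, 2037):
May 2036: 31 − 12 = 19 days remain.
Then 9 full months totalling 273 days.
March 1–21, 2037: 21 days.
Residual: 313 days.
Total: 313 days.
313 mod 7 = 5, so 5 days before Saturday is Monday.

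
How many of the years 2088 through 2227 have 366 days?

Years divisible by 4: 2088, 2092, …, 2224 — 35 in all.
Of these, 2100, 2200 are divisible by 100 but not 400, so not leap.
Leap years: 35 − 2 = 33.

33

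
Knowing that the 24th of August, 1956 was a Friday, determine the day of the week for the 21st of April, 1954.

Count forward from the earlier date (April 21, 1954) to the later (August 24, 1956):
April 1954: 30 − 21 = 9 days remain.
Then 27 full months totalling 823 days.
August 1–24, 1956: 24 days.
Total: 9 + 823 + 24 = 856 days.
856 mod 7 = 2, so 2 days before Friday is Wednesday.

Wednesday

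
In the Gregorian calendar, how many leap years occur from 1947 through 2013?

Years divisible by 4: 1948, 1952, …, 2012 — 17 in all.
2000 is divisible by 400, so still leap.
No century exceptions apply. Count: 17.

17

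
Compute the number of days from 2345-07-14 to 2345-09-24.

July 2345: 31 − 14 = 17 days remain.
Then August (31): 31 days.
September 1–24, 2345: 24 days.
Total: 17 + 31 + 24 = 72 days.

72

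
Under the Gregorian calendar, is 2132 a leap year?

Yes

2132 is a leap year.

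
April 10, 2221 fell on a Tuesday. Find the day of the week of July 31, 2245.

Thursday

Day-of-year of April 10, 2221: 100.
Day-of-year of July 31, 2245: 212.
2221 has 365 days, so 365 − 100 = 265 days remain in 2221.
Full years 2222–2244: 17 common + 6 leap = 17×365 + 6×366 = 8401 days.
Total: 265 + 8401 + 212 = 8878 days.
8878 mod 7 = 2, so 2 days after Tuesday is Thursday.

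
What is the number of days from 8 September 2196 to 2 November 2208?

4437

From September 8, 2196 to September 8, 2208: 12 years, of which 2 contain a Feb 29 — 10×365 + 2×366 = 4382 days.
(2200 is not a leap year (divisible by 100 but not 400).)
September 2208: 30 − 8 = 22 days remain.
Then October (31): 31 days.
November 1–2, 2208: 2 days.
Residual: 55 days.
Total: 4437 days.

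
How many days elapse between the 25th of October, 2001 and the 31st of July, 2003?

644

Day-of-year of October 25, 2001: 298.
Day-of-year of July 31, 2003: 212.
2001 has 365 days, so 365 − 298 = 67 days remain in 2001.
Full years: 2002: 365. Sum = 365.
Total: 67 + 365 + 212 = 644 days.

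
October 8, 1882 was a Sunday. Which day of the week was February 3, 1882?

Count forward from the earlier date (February 3, 1882) to the later (October 8, 1882):
February 1882: 28 − 3 = 25 days remain (1882 is not a leap year, so February has 28 days).
Then March (31), April (30), May (31), June (30), July (31), August (31), September (30): 31 + 30 + 31 + 30 + 31 + 31 + 30 = 214 days.
October 1–8, 1882: 8 days.
Total: 25 + 214 + 8 = 247 days.
247 mod 7 = 2, so 2 days before Sunday is Friday.

Friday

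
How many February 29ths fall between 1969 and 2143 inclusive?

42

Years divisible by 4: 1972, 1976, …, 2140 — 43 in all.
Of these, 2100 is divisible by 100 but not 400, so not leap.
2000 is divisible by 400, so still leap.
Leap years: 43 − 1 = 42.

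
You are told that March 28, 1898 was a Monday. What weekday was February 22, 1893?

Count forward from the earlier date (February 22, 1893) to the later (March 28, 1898):
February 22, 1893 → February 22, 1894: 365 days.
February 22, 1894 → February 22, 1895: 365 days.
February 22, 1895 → February 22, 1896: 365 days.
February 22, 1896 → February 22, 1897: 366 days (1896 is a leap year).
February 22, 1897 → February 22, 1898: 365 days.
February 1898: 28 − 22 = 6 days remain (1898 is not a leap year, so February has 28 days).
March 1–28, 1898: 28 days.
Residual: 34 days.
Total: 1860 days.
1860 mod 7 = 5, so 5 days before Monday is Wednesday.

Wednesday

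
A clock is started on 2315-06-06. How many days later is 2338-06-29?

From June 6, 2315 to June 6, 2338: 23 years, of which 6 contain a Feb 29 — 17×365 + 6×366 = 8401 days.
Within June 2338: 29 − 6 = 23 days.
Total: 8424 days.

8424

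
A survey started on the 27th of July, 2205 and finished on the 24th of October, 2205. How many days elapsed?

July 2205: 31 − 27 = 4 days remain.
Then August (31), September (30): 31 + 30 = 61 days.
October 1–24, 2205: 24 days.
Total: 4 + 61 + 24 = 89 days.

89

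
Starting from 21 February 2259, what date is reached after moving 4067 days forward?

11 April 2270

Count 4067 days after February 21, 2259:
From February 21, 2259 to February 21, 2270: 11 years, of which 3 contain a Feb 29 — 8×365 + 3×366 = 4018 days.
February 2270: 28 − 21 = 7 days remain (2270 is not a leap year, so February has 28 days).
Then March (31): 31 days.
April 1–11, 2270: 11 days.
Residual: 49 days.
Total: 4067 days.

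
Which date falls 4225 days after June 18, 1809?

January 11, 1821

Count 4225 days after June 18, 1809:
Day-of-year of June 18, 1809: 169.
Day-of-year of January 11, 1821: 11.
1809 has 365 days, so 365 − 169 = 196 days remain in 1809.
Full years 1810–1820: 8 common + 3 leap = 8×365 + 3×366 = 4018 days.
Total: 196 + 4018 + 11 = 4225 days.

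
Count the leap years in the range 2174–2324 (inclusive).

Years divisible by 4: 2176, 2180, …, 2324 — 38 in all.
Of these, 2200, 2300 are divisible by 100 but not 400, so not leap.
Leap years: 38 − 2 = 36.

36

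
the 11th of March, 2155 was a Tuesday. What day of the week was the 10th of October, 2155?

March 2155: 31 − 11 = 20 days remain.
Then April (30), May (31), June (30), July (31), August (31), September (30): 30 + 31 + 30 + 31 + 31 + 30 = 183 days.
October 1–10, 2155: 10 days.
Total: 20 + 183 + 10 = 213 days.
213 mod 7 = 3, so 3 days after Tuesday is Friday.

Friday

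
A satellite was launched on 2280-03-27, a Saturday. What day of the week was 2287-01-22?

March 27, 2280 → March 27, 2281: 365 days.
March 27, 2281 → March 27, 2282: 365 days.
March 27, 2282 → March 27, 2283: 365 days.
March 27, 2283 → March 27, 2284: 366 days (2284 is a leap year).
March 27, 2284 → March 27, 2285: 365 days.
March 27, 2285 → March 27, 2286: 365 days.
March 2286: 31 − 27 = 4 days remain.
Then 9 full months totalling 275 days.
January 1–22, 2287: 22 days.
Residual: 301 days.
Total: 2492 days.
2492 is a multiple of 7, so 2287-01-22 falls on the same weekday: Saturday.

Saturday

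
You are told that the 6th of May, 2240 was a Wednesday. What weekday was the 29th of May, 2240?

Friday

Within May 2240: 29 − 6 = 23 days.
23 mod 7 = 2, so 2 days after Wednesday is Friday.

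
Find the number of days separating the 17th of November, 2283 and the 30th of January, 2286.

805

November 17, 2283 → November 17, 2284: 366 days (2284 is a leap year).
November 17, 2284 → November 17, 2285: 365 days.
November 2285: 30 − 17 = 13 days remain.
Then December (31): 31 days.
January 1–30, 2286: 30 days.
Residual: 74 days.
Total: 805 days.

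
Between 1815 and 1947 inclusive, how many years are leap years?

Years divisible by 4: 1816, 1820, …, 1944 — 33 in all.
Of these, 1900 is divisible by 100 but not 400, so not leap.
Leap years: 33 − 1 = 32.

32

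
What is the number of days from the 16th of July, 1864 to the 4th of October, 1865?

445

Day-of-year of July 16, 1864: 198.
Day-of-year of October 4, 1865: 277.
1864 has 366 days, so 366 − 198 = 168 days remain in 1864.
Total: 168 + 277 = 445 days.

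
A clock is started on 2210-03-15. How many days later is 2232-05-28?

Day-of-year of March 15, 2210: 74.
Day-of-year of May 28, 2232: 149.
2210 has 365 days, so 365 − 74 = 291 days remain in 2210.
Full years 2211–2231: 16 common + 5 leap = 16×365 + 5×366 = 7670 days.
Total: 291 + 7670 + 149 = 8110 days.

8110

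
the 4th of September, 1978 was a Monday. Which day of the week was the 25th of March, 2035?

Day-of-year of September 4, 1978: 247.
Day-of-year of March 25, 2035: 84.
1978 has 365 days, so 365 − 247 = 118 days remain in 1978.
Full years 1979–2034: 42 common + 14 leap = 42×365 + 14×366 = 20454 days.
Total: 118 + 20454 + 84 = 20656 days.
20656 mod 7 = 6, so 6 days after Monday is Sunday.

Sunday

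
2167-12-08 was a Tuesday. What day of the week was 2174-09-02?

Friday

Day-of-year of December 8, 2167: 342.
Day-of-year of September 2, 2174: 245.
2167 has 365 days, so 365 − 342 = 23 days remain in 2167.
Full years: 2168: 366; 2169: 365; 2170: 365; 2171: 365; 2172: 366; 2173: 365. Sum = 2192.
Total: 23 + 2192 + 245 = 2460 days.
2460 mod 7 = 3, so 3 days after Tuesday is Friday.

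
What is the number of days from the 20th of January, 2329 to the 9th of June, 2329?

January 2329: 31 − 20 = 11 days remain.
Then February 2329 (28), March (31), April (30), May (31): 28 + 31 + 30 + 31 = 120 days.
June 1–9, 2329: 9 days.
Total: 11 + 120 + 9 = 140 days.

140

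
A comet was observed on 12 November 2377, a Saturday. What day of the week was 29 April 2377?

Friday

Count forward from the earlier date (April 29, 2377) to the later (November 12, 2377):
April 2377: 30 − 29 = 1 day remains.
Then May (31), June (30), July (31), August (31), September (30), October (31): 31 + 30 + 31 + 31 + 30 + 31 = 184 days.
November 1–12, 2377: 12 days.
Total: 1 + 184 + 12 = 197 days.
197 mod 7 = 1, so 1 day before Saturday is Friday.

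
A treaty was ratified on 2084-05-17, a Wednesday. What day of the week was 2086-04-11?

May 17, 2084 → May 17, 2085: 365 days.
May 2085: 31 − 17 = 14 days remain.
Then 10 full months totalling 304 days.
April 1–11, 2086: 11 days.
Residual: 329 days.
Total: 694 days.
694 mod 7 = 1, so 1 day after Wednesday is Thursday.

Thursday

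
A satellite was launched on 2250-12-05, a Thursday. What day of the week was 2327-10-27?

Thursday

Day-of-year of December 5, 2250: 339.
Day-of-year of October 27, 2327: 300.
2250 has 365 days, so 365 − 339 = 26 days remain in 2250.
Full years 2251–2326: 58 common + 18 leap = 58×365 + 18×366 = 27758 days.
Total: 26 + 27758 + 300 = 28084 days.
28084 is a multiple of 7, so 2327-10-27 falls on the same weekday: Thursday.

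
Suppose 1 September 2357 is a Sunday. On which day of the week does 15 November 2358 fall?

Saturday

Day-of-year of September 1, 2357: 244.
Day-of-year of November 15, 2358: 319.
2357 has 365 days, so 365 − 244 = 121 days remain in 2357.
Total: 121 + 319 = 440 days.
440 mod 7 = 6, so 6 days after Sunday is Saturday.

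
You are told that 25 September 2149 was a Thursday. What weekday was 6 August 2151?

Day-of-year of September 25, 2149: 268.
Day-of-year of August 6, 2151: 218.
2149 has 365 days, so 365 − 268 = 97 days remain in 2149.
Full years: 2150: 365. Sum = 365.
Total: 97 + 365 + 218 = 680 days.
680 mod 7 = 1, so 1 day after Thursday is Friday.

Friday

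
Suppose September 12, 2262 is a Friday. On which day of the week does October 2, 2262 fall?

Thursday

September 2262: 30 − 12 = 18 days remain.
October 1–2, 2262: 2 days.
Total: 18 + 2 = 20 days.
20 mod 7 = 6, so 6 days after Friday is Thursday.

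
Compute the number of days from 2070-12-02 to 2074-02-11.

Day-of-year of December 2, 2070: 336.
Day-of-year of February 11, 2074: 42.
2070 has 365 days, so 365 − 336 = 29 days remain in 2070.
Full years: 2071: 365; 2072: 366; 2073: 365. Sum = 1096.
Total: 29 + 1096 + 42 = 1167 days.

1167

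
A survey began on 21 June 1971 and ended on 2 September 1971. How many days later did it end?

73

June 1971: 30 − 21 = 9 days remain.
Then July (31), August (31): 31 + 31 = 62 days.
September 1–2, 1971: 2 days.
Total: 9 + 62 + 2 = 73 days.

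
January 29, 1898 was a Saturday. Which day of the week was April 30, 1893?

Sunday

Count forward from the earlier date (April 30, 1893) to the later (January 29, 1898):
April 30, 1893 → April 30, 1894: 365 days.
April 30, 1894 → April 30, 1895: 365 days.
April 30, 1895 → April 30, 1896: 366 days (1896 is a leap year).
April 30, 1896 → April 30, 1897: 365 days.
April 1897: 30 − 30 = 0 days remain.
Then May (31), June (30), July (31), August (31), September (30), October (31), November (30), December (31): 31 + 30 + 31 + 31 + 30 + 31 + 30 + 31 = 245 days.
January 1–29, 1898: 29 days.
Residual: 274 days.
Total: 1735 days.
1735 mod 7 = 6, so 6 days before Saturday is Sunday.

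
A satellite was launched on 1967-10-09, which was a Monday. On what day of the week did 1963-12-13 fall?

Count forward from the earlier date (December 13, 1963) to the later (October 9, 1967):
Day-of-year of December 13, 1963: 347.
Day-of-year of October 9, 1967: 282.
1963 has 365 days, so 365 − 347 = 18 days remain in 1963.
Full years: 1964: 366; 1965: 365; 1966: 365. Sum = 1096.
Total: 18 + 1096 + 282 = 1396 days.
1396 mod 7 = 3, so 3 days before Monday is Friday.

Friday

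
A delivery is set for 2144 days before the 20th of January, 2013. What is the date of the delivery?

the 9th of March, 2007

Count 2144 days before January 20, 2013:
Day-of-year of March 9, 2007: 68.
Day-of-year of January 20, 2013: 20.
2007 has 365 days, so 365 − 68 = 297 days remain in 2007.
Full years: 2008: 366; 2009: 365; 2010: 365; 2011: 365; 2012: 366. Sum = 1827.
Total: 297 + 1827 + 20 = 2144 days.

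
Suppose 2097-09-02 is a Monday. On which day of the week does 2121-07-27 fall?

Day-of-year of September 2, 2097: 245.
Day-of-year of July 27, 2121: 208.
2097 has 365 days, so 365 − 245 = 120 days remain in 2097.
Full years 2098–2120: 18 common + 5 leap = 18×365 + 5×366 = 8400 days.
Total: 120 + 8400 + 208 = 8728 days.
8728 mod 7 = 6, so 6 days after Monday is Sunday.

Sunday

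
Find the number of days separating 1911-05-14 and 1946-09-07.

12900

From May 14, 1911 to May 14, 1946: 35 years, of which 9 contain a Feb 29 — 26×365 + 9×366 = 12784 days.
May 1946: 31 − 14 = 17 days remain.
Then June (30), July (31), August (31): 30 + 31 + 31 = 92 days.
September 1–7, 1946: 7 days.
Residual: 116 days.
Total: 12900 days.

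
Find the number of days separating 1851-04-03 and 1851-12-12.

April 1851: 30 − 3 = 27 days remain.
Then May (31), June (30), July (31), August (31), September (30), October (31), November (30): 31 + 30 + 31 + 31 + 30 + 31 + 30 = 214 days.
December 1–12, 1851: 12 days.
Total: 27 + 214 + 12 = 253 days.

253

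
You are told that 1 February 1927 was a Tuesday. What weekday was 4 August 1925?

Tuesday

Count forward from the earlier date (August 4, 1925) to the later (February 1, 1927):
Day-of-year of August 4, 1925: 216.
Day-of-year of February 1, 1927: 32.
1925 has 365 days, so 365 − 216 = 149 days remain in 1925.
Full years: 1926: 365. Sum = 365.
Total: 149 + 365 + 32 = 546 days.
546 is a multiple of 7, so 4 August 1925 falls on the same weekday: Tuesday.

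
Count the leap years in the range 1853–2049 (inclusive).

48

Years divisible by 4: 1856, 1860, …, 2048 — 49 in all.
Of these, 1900 is divisible by 100 but not 400, so not leap.
2000 is divisible by 400, so still leap.
Leap years: 49 − 1 = 48.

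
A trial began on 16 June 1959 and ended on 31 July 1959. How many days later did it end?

June 1959: 30 − 16 = 14 days remain.
July 1–31, 1959: 31 days.
Total: 14 + 31 = 45 days.

45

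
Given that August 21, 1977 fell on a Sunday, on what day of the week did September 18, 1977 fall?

August 1977: 31 − 21 = 10 days remain.
September 1–18, 1977: 18 days.
Total: 10 + 18 = 28 days.
28 is a multiple of 7, so September 18, 1977 falls on the same weekday: Sunday.

Sunday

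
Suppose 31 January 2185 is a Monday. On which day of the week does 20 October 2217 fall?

Monday

From January 31, 2185 to January 31, 2217: 32 years, of which 7 contain a Feb 29 — 25×365 + 7×366 = 11687 days.
(2200 is not a leap year (divisible by 100 but not 400).)
January 2217: 31 − 31 = 0 days remain.
Then February 2217 (28), March (31), April (30), May (31), June (30), July (31), August (31), September (30): 28 + 31 + 30 + 31 + 30 + 31 + 31 + 30 = 242 days.
October 1–20, 2217: 20 days.
Residual: 262 days.
Total: 11949 days.
11949 is a multiple of 7, so 20 October 2217 falls on the same weekday: Monday.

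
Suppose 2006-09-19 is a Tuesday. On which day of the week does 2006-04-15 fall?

Saturday

Count forward from the earlier date (April 15, 2006) to the later (September 19, 2006):
April 2006: 30 − 15 = 15 days remain.
Then May (31), June (30), July (31), August (31): 31 + 30 + 31 + 31 = 123 days.
September 1–19, 2006: 19 days.
Total: 15 + 123 + 19 = 157 days.
157 mod 7 = 3, so 3 days before Tuesday is Saturday.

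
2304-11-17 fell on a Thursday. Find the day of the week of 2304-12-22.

November 2304: 30 − 17 = 13 days remain.
December 1–22, 2304: 22 days.
Total: 13 + 22 = 35 days.
35 is a multiple of 7, so 2304-12-22 falls on the same weekday: Thursday.

Thursday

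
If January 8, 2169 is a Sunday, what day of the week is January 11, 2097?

Friday

Count forward from the earlier date (January 11, 2097) to the later (January 8, 2169):
Day-of-year of January 11, 2097: 11.
Day-of-year of January 8, 2169: 8.
2097 has 365 days, so 365 − 11 = 354 days remain in 2097.
Full years 2098–2168: 54 common + 17 leap = 54×365 + 17×366 = 25932 days.
Total: 354 + 25932 + 8 = 26294 days.
26294 mod 7 = 2, so 2 days before Sunday is Friday.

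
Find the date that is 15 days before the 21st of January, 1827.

the 6th of January, 1827

Count 15 days before January 21, 1827:
Within January 1827: 21 − 6 = 15 days.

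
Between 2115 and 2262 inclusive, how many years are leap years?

Years divisible by 4: 2116, 2120, …, 2260 — 37 in all.
Of these, 2200 is divisible by 100 but not 400, so not leap.
Leap years: 37 − 1 = 36.

36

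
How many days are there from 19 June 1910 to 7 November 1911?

506

June 19, 1910 → June 19, 1911: 365 days.
June 1911: 30 − 19 = 11 days remain.
Then July (31), August (31), September (30), October (31): 31 + 31 + 30 + 31 = 123 days.
November 1–7, 1911: 7 days.
Residual: 141 days.
Total: 506 days.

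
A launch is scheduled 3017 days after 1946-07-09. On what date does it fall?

1954-10-12

Count 3017 days after July 9, 1946:
From July 9, 1946 to July 9, 1954: 8 years, of which 2 contain a Feb 29 — 6×365 + 2×366 = 2922 days.
July 1954: 31 − 9 = 22 days remain.
Then August (31), September (30): 31 + 30 = 61 days.
October 1–12, 1954: 12 days.
Residual: 95 days.
Total: 3017 days.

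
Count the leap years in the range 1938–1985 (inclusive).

Years divisible by 4 in [1938, 1985]: 1940, 1944, 1948, 1952, 1956, 1960, 1964, 1968, 1972, 1976, 1980, 1984.
No century exceptions apply. Count: 12.

12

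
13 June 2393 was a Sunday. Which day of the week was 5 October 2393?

Tuesday

June 2393: 30 − 13 = 17 days remain.
Then July (31), August (31), September (30): 31 + 31 + 30 = 92 days.
October 1–5, 2393: 5 days.
Total: 17 + 92 + 5 = 114 days.
114 mod 7 = 2, so 2 days after Sunday is Tuesday.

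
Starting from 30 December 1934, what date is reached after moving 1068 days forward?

2 December 1937

Count 1068 days after December 30, 1934:
Day-of-year of December 30, 1934: 364.
Day-of-year of December 2, 1937: 336.
1934 has 365 days, so 365 − 364 = 1 days remain in 1934.
Full years: 1935: 365; 1936: 366. Sum = 731.
Total: 1 + 731 + 336 = 1068 days.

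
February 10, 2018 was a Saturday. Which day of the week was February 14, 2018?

Wednesday

Within February 2018: 14 − 10 = 4 days.
4 mod 7 = 4, so 4 days after Saturday is Wednesday.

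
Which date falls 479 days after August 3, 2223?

November 24, 2224

Count 479 days after August 3, 2223:
August 2223: 31 − 3 = 28 days remain.
Then 14 full months totalling 427 days.
November 1–24, 2224: 24 days.
Total: 28 + 427 + 24 = 479 days.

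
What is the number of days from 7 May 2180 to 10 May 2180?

3

Within May 2180: 10 − 7 = 3 days.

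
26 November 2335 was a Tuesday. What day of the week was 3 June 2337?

November 2335: 30 − 26 = 4 days remain.
Then 18 full months totalling 548 days.
June 1–3, 2337: 3 days.
Total: 4 + 548 + 3 = 555 days.
555 mod 7 = 2, so 2 days after Tuesday is Thursday.

Thursday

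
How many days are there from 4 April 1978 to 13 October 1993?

5671

Day-of-year of April 4, 1978: 94.
Day-of-year of October 13, 1993: 286.
1978 has 365 days, so 365 − 94 = 271 days remain in 1978.
Full years 1979–1992: 10 common + 4 leap = 10×365 + 4×366 = 5114 days.
Total: 271 + 5114 + 286 = 5671 days.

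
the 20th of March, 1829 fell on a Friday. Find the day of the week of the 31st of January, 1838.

Wednesday

Day-of-year of March 20, 1829: 79.
Day-of-year of January 31, 1838: 31.
1829 has 365 days, so 365 − 79 = 286 days remain in 1829.
Full years 1830–1837: 6 common + 2 leap = 6×365 + 2×366 = 2922 days.
Total: 286 + 2922 + 31 = 3239 days.
3239 mod 7 = 5, so 5 days after Friday is Wednesday.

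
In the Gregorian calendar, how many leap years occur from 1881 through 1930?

Years divisible by 4 in [1881, 1930]: 1884, 1888, 1892, 1896, 1900, 1904, 1908, 1912, 1916, 1920, 1924, 1928.
Of these, 1900 is divisible by 100 but not 400, so not leap.
Leap years: 12 − 1 = 11.

11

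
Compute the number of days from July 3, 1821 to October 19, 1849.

Day-of-year of July 3, 1821: 184.
Day-of-year of October 19, 1849: 292.
1821 has 365 days, so 365 − 184 = 181 days remain in 1821.
Full years 1822–1848: 20 common + 7 leap = 20×365 + 7×366 = 9862 days.
Total: 181 + 9862 + 292 = 10335 days.

10335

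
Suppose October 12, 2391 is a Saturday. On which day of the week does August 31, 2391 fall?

Saturday

Count forward from the earlier date (August 31, 2391) to the later (October 12, 2391):
August 2391: 31 − 31 = 0 days remain.
Then September (30): 30 days.
October 1–12, 2391: 12 days.
Total: 0 + 30 + 12 = 42 days.
42 is a multiple of 7, so August 31, 2391 falls on the same weekday: Saturday.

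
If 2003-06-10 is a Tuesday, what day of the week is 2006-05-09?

Day-of-year of June 10, 2003: 161.
Day-of-year of May 9, 2006: 129.
2003 has 365 days, so 365 − 161 = 204 days remain in 2003.
Full years: 2004: 366; 2005: 365. Sum = 731.
Total: 204 + 731 + 129 = 1064 days.
1064 is a multiple of 7, so 2006-05-09 falls on the same weekday: Tuesday.

Tuesday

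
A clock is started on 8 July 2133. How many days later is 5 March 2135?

Day-of-year of July 8, 2133: 189.
Day-of-year of March 5, 2135: 64.
2133 has 365 days, so 365 − 189 = 176 days remain in 2133.
Full years: 2134: 365. Sum = 365.
Total: 176 + 365 + 64 = 605 days.

605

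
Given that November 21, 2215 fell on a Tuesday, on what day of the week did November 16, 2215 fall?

Thursday

Count forward from the earlier date (November 16, 2215) to the later (November 21, 2215):
Within November 2215: 21 − 16 = 5 days.
5 mod 7 = 5, so 5 days before Tuesday is Thursday.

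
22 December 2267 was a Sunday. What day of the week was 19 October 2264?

Wednesday

Count forward from the earlier date (October 19, 2264) to the later (December 22, 2267):
October 19, 2264 → October 19, 2265: 365 days.
October 19, 2265 → October 19, 2266: 365 days.
October 19, 2266 → October 19, 2267: 365 days.
October 2267: 31 − 19 = 12 days remain.
Then November (30): 30 days.
December 1–22, 2267: 22 days.
Residual: 64 days.
Total: 1159 days.
1159 mod 7 = 4, so 4 days before Sunday is Wednesday.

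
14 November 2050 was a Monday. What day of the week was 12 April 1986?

Saturday

Count forward from the earlier date (April 12, 1986) to the later (November 14, 2050):
From April 12, 1986 to April 12, 2050: 64 years, of which 16 contain a Feb 29 — 48×365 + 16×366 = 23376 days.
(2000 is a leap year (divisible by 400).)
April 2050: 30 − 12 = 18 days remain.
Then May (31), June (30), July (31), August (31), September (30), October (31): 31 + 30 + 31 + 31 + 30 + 31 = 184 days.
November 1–14, 2050: 14 days.
Residual: 216 days.
Total: 23592 days.
23592 mod 7 = 2, so 2 days before Monday is Saturday.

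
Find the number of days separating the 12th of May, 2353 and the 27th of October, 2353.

May 2353: 31 − 12 = 19 days remain.
Then June (30), July (31), August (31), September (30): 30 + 31 + 31 + 30 = 122 days.
October 1–27, 2353: 27 days.
Total: 19 + 122 + 27 = 168 days.

168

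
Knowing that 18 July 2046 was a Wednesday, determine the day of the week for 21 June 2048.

Day-of-year of July 18, 2046: 199.
Day-of-year of June 21, 2048: 173.
2046 has 365 days, so 365 − 199 = 166 days remain in 2046.
Full years: 2047: 365. Sum = 365.
Total: 166 + 365 + 173 = 704 days.
704 mod 7 = 4, so 4 days after Wednesday is Sunday.

Sunday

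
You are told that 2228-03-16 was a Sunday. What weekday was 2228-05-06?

March 2228: 31 − 16 = 15 days remain.
Then April (30): 30 days.
May 1–6, 2228: 6 days.
Total: 15 + 30 + 6 = 51 days.
51 mod 7 = 2, so 2 days after Sunday is Tuesday.

Tuesday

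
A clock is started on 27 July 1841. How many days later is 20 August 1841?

24

July 1841: 31 − 27 = 4 days remain.
August 1–20, 1841: 20 days.
Total: 4 + 20 = 24 days.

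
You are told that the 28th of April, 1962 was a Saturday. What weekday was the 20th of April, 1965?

Tuesday

April 28, 1962 → April 28, 1963: 365 days.
April 28, 1963 → April 28, 1964: 366 days (1964 is a leap year).
April 1964: 30 − 28 = 2 days remain.
Then 11 full months totalling 335 days.
April 1–20, 1965: 20 days.
Residual: 357 days.
Total: 1088 days.
1088 mod 7 = 3, so 3 days after Saturday is Tuesday.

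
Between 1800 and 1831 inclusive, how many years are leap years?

Years divisible by 4 in [1800, 1831]: 1800, 1804, 1808, 1812, 1816, 1820, 1824, 1828.
Of these, 1800 is divisible by 100 but not 400, so not leap.
Leap years: 8 − 1 = 7.

7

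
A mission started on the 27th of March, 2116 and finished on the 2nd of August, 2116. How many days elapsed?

March 2116: 31 − 27 = 4 days remain.
Then April (30), May (31), June (30), July (31): 30 + 31 + 30 + 31 = 122 days.
August 1–2, 2116: 2 days.
Total: 4 + 122 + 2 = 128 days.

128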